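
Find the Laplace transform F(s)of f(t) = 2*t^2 4/s^3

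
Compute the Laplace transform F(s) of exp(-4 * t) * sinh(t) 1/((s + 4) ^2-1) 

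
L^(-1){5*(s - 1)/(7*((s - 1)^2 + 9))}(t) 5*exp(t)*cos(3*t)/7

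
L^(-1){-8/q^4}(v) -4*v^3/3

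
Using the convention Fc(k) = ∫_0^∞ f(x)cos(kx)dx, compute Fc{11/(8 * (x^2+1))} 11 * pi * exp(-k)/16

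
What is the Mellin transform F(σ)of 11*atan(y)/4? -11*pi*sec(pi*σ/2)/(8*σ)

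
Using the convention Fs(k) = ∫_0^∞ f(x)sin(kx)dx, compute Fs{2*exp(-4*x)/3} 2*k/(3*(k^2+16))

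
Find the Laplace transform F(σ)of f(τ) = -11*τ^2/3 -22/(3*σ^3)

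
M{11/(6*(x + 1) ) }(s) 11*pi*csc(pi*s) /6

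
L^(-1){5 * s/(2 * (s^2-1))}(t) 5 * cosh(t)/2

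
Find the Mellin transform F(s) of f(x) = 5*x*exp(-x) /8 5*gamma(s+1) /8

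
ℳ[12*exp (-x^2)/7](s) 6*gamma (s/2)/7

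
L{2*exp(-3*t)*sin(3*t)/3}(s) 2/((s + 3)^2 + 9)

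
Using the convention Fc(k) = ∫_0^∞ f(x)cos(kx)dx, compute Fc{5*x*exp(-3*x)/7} 5*(9 - k^2)/(7*(k^2 + 9)^2)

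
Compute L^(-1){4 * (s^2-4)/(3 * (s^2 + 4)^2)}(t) 4 * t * cos(2 * t)/3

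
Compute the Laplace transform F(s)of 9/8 9/(8 * s)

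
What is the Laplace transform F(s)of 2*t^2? 4/s^3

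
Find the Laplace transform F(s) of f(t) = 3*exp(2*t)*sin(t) 3/((s - 2) ^2 + 1) 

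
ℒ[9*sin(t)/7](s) 9/(7*(s^2 + 1))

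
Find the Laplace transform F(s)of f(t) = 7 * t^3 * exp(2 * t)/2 21/(s - 2)^4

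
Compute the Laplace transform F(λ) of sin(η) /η atan(1/λ) 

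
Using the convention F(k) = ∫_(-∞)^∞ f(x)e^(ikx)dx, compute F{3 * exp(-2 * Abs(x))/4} 3/(k^2 + 4)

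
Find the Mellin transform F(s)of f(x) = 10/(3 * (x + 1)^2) -10 * pi * (s - 1)/(3 * sin(pi * s))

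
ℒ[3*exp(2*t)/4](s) 3/(4*(s - 2))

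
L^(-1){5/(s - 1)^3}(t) 5*t^2*exp(t)/2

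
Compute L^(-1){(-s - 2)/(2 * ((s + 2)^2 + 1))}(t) -exp(-2 * t) * cos(t)/2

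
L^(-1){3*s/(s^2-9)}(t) 3*cosh(3*t)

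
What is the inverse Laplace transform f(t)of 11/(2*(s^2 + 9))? 11*sin(3*t)/6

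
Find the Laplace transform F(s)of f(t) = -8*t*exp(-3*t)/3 -8/(3*(s + 3)^2)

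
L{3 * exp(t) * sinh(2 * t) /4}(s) 3/(2 * ((s - 1) ^2 - 4) ) 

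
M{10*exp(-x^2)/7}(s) 5*gamma(s/2)/7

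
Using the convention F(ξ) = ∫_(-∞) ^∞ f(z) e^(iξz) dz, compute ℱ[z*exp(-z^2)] I*sqrt(pi)*ξ*exp(-ξ^2/4) /2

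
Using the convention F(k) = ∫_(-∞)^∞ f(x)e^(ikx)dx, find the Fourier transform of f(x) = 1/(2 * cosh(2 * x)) pi/(4 * cosh(pi * k/4))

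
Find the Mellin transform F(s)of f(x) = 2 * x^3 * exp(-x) 2 * gamma(s + 3)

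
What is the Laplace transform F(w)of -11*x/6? -11/(6*w^2)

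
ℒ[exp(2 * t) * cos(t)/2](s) (s - 2)/(2 * ((s - 2)^2 + 1))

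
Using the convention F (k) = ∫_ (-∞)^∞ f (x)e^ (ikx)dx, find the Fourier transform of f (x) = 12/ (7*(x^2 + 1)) 12*pi*exp (-Abs (k))/7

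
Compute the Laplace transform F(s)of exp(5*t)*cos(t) (s - 5)/((s - 5)^2 + 1)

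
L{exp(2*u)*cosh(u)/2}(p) (p - 2)/(2*((p - 2)^2 - 1))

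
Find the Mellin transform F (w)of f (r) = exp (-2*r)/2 gamma (w)/ (2*2^w)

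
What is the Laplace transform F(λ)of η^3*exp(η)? 6/(λ - 1)^4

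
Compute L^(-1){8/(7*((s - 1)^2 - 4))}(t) 4*exp(t)*sinh(2*t)/7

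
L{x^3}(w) 6/w^4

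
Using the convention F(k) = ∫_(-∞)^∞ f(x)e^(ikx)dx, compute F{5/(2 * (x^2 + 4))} 5 * pi * exp(-2 * Abs(k))/4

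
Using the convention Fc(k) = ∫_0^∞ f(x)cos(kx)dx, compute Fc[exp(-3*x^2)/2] sqrt(3)*sqrt(pi)*exp(-k^2/12)/12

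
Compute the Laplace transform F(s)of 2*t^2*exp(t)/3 4/(3*(s - 1)^3)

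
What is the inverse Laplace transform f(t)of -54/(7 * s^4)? -9 * t^3/7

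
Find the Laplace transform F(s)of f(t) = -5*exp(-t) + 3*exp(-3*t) 3/(s + 3) - 5/(s + 1)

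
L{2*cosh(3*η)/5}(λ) 2*λ/(5*(λ^2 - 9))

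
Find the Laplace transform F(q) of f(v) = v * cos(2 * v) (q^2 - 4) /(q^2 + 4) ^2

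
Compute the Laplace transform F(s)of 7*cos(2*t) 7*s/(s^2 + 4)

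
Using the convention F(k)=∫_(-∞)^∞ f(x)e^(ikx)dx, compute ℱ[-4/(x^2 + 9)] -4*pi*exp(-3*Abs(k))/3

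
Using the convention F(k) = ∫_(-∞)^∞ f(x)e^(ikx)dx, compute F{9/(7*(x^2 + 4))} 9*pi*exp(-2*Abs(k))/14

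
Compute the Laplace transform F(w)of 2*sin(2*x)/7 4/(7*(w^2 + 4))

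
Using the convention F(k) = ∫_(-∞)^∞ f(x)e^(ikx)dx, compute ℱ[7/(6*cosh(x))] 7*pi/(6*cosh(pi*k/2))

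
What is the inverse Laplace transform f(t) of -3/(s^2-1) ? -3*sinh(t) 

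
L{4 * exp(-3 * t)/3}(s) 4/(3 * (s + 3))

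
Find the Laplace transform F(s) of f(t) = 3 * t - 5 3/s^2 - 5/s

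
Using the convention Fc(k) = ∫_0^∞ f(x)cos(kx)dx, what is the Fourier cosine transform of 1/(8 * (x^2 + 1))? pi * exp(-k)/16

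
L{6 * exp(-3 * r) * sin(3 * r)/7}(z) 18/(7 * ((z + 3)^2 + 9))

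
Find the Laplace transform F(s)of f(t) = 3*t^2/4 3/(2*s^3)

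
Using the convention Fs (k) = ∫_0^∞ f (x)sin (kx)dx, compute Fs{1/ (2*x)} pi/4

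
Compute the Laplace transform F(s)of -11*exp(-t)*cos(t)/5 11*(-s - 1)/(5*((s + 1)^2 + 1))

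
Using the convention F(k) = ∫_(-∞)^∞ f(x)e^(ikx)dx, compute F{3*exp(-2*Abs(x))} 12/(k^2+4)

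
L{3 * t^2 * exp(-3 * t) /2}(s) 3/(s + 3) ^3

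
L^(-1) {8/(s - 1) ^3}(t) 4 * t^2 * exp(t) 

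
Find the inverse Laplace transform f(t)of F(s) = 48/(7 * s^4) 8 * t^3/7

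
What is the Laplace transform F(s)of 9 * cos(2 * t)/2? 9 * s/(2 * (s^2 + 4))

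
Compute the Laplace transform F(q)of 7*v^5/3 280/q^6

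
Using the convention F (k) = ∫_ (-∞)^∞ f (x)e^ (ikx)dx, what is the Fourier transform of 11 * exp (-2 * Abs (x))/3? 44/ (3 * (k^2 + 4))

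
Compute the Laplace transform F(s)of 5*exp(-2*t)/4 5/(4*(s + 2))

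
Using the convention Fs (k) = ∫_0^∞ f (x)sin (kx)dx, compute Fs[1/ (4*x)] pi/8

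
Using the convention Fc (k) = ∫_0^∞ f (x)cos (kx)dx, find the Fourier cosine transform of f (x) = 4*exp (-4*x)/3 16/ (3*(k^2 + 16))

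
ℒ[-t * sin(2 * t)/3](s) -4 * s/(3 * (s^2+4)^2)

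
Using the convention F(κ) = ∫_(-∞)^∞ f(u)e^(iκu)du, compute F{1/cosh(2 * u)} pi/(2 * cosh(pi * κ/4))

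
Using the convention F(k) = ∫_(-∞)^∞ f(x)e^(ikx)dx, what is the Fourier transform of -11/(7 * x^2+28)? -11 * pi * exp(-2 * Abs(k))/14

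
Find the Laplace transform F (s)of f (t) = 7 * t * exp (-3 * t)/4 7/ (4 * (s + 3)^2)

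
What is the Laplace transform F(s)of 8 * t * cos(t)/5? 8 * (s^2-1)/(5 * (s^2+1)^2)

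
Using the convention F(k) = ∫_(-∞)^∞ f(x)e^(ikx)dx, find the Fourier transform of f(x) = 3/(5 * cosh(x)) 3 * pi/(5 * cosh(pi * k/2))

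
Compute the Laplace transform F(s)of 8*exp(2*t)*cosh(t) 8*(s - 2)/((s - 2)^2 - 1)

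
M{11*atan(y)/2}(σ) -11*pi*sec(pi*σ/2)/(4*σ)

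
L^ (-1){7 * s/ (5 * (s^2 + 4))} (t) 7 * cos (2 * t)/5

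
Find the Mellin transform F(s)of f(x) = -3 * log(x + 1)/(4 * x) 3 * pi * csc(pi * s)/(4 * (s - 1))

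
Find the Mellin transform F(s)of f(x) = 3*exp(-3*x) 3^(1 - s)*gamma(s)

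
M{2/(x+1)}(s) 2*pi*csc(pi*s)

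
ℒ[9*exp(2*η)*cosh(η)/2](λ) 9*(λ - 2)/(2*((λ - 2)^2 - 1))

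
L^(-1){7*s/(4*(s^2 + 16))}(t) 7*cos(4*t)/4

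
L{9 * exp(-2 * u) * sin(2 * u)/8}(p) 9/(4 * ((p+2)^2+4))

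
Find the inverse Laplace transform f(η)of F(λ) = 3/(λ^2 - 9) sinh(3*η)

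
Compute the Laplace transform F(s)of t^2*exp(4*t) 2/(s - 4)^3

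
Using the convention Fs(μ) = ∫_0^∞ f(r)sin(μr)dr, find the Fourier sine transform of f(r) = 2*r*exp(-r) 4*μ/(μ^2 + 1)^2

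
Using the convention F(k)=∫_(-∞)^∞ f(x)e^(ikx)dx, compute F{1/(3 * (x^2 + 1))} pi * exp(-Abs(k))/3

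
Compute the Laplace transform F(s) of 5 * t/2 5/(2 * s^2) 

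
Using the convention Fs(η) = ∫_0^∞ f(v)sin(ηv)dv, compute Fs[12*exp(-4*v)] 12*η/(η^2+16)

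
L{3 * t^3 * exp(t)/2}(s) 9/(s - 1)^4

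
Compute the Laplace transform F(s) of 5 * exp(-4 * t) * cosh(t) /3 5 * (s + 4) /(3 * ((s + 4) ^2 - 1) ) 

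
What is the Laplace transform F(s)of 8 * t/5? 8/(5 * s^2)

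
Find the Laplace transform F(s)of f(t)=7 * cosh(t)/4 7 * s/(4 * (s^2 - 1))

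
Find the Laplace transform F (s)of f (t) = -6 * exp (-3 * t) -6/ (s + 3)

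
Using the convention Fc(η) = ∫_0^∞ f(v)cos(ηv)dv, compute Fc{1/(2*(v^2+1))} pi*exp(-η)/4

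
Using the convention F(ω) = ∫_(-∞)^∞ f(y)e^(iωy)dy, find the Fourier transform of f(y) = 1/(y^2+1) pi*exp(-Abs(ω))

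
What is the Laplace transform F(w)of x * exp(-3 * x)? (w + 3)^(-2)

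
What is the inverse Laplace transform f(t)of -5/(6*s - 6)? -5*exp(t)/6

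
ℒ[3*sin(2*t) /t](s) 3*atan(2/s) 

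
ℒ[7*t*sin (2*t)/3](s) 28*s/ (3*(s^2 + 4)^2)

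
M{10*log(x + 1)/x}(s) -10*pi*csc(pi*s)/(s - 1)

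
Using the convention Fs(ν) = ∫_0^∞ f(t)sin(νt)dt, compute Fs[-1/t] -pi/2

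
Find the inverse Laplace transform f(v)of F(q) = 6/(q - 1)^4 v^3 * exp(v)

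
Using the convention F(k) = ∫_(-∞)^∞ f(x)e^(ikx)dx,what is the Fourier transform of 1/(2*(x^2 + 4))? pi*exp(-2*Abs(k))/4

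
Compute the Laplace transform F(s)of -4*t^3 -24/s^4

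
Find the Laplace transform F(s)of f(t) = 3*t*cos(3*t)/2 3*(s^2 - 9)/(2*(s^2+9)^2)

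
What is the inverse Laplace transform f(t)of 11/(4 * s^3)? 11 * t^2/8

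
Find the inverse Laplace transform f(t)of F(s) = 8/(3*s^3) 4*t^2/3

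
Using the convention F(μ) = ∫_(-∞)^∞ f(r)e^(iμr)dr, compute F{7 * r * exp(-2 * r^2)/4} 7 * sqrt(2) * I * sqrt(pi) * μ * exp(-μ^2/8)/32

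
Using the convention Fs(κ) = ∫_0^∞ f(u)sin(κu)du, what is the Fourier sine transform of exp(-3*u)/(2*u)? atan(κ/3)/2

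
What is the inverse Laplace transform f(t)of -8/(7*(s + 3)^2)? -8*t*exp(-3*t)/7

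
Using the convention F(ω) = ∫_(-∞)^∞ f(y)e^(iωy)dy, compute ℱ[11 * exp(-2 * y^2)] 11 * sqrt(2) * sqrt(pi) * exp(-ω^2/8)/2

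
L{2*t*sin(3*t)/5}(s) 12*s/(5*(s^2 + 9)^2)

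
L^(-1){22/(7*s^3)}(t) 11*t^2/7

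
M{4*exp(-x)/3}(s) 4*gamma(s)/3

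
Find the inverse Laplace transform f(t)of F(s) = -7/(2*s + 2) -7*exp(-t)/2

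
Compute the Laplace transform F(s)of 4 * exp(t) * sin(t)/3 4/(3 * ((s - 1)^2 + 1))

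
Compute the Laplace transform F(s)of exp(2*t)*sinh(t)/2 1/(2*((s - 2)^2 - 1))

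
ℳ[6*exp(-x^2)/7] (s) 3*gamma(s/2)/7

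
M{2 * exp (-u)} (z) 2 * gamma (z)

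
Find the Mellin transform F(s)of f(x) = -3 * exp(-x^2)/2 -3 * gamma(s/2)/4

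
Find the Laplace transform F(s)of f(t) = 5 5/s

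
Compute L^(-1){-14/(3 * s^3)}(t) -7 * t^2/3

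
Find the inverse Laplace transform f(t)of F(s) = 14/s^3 7*t^2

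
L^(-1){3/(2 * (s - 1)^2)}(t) 3 * t * exp(t)/2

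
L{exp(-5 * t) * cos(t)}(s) (s + 5)/((s + 5)^2 + 1)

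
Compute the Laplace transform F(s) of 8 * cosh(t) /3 8 * s/(3 * (s^2 - 1) ) 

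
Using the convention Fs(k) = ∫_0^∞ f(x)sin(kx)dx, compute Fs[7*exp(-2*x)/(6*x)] 7*atan(k/2)/6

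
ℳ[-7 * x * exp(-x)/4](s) -7 * gamma(s + 1)/4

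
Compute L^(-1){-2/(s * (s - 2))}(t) -2 * exp(t) * sinh(t)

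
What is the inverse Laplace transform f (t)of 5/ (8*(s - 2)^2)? 5*t*exp (2*t)/8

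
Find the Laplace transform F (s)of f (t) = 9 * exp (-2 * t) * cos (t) 9 * (s + 2)/ ( (s + 2)^2 + 1)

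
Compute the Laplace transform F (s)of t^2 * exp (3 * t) 2/ (s - 3)^3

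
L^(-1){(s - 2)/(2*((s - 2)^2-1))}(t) exp(2*t)*cosh(t)/2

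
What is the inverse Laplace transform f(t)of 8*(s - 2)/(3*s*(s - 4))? 8*exp(2*t)*cosh(2*t)/3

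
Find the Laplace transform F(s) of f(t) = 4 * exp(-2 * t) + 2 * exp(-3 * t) 2/(s + 3) + 4/(s + 2) 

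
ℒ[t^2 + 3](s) 3/s + 2/s^3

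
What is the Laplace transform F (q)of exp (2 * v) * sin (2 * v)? 2/ ( (q - 2)^2+4)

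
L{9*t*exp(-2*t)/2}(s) 9/(2*(s + 2)^2)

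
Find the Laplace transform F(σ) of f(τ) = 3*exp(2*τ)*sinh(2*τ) 6/(σ*(σ - 4) ) 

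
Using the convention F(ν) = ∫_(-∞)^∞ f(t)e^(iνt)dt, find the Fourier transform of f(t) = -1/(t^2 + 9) -pi*exp(-3*Abs(ν))/3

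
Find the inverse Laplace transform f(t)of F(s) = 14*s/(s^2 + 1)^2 7*t*sin(t)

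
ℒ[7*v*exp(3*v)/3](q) 7/(3*(q - 3)^2)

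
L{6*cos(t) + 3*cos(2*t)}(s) 6*s/(s^2 + 1) + 3*s/(s^2 + 4)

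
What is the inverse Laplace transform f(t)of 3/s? 3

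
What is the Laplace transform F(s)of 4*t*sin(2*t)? 16*s/(s^2 + 4)^2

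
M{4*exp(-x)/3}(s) 4*gamma(s)/3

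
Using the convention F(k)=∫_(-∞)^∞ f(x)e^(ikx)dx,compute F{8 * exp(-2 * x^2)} 4 * sqrt(2) * sqrt(pi) * exp(-k^2/8)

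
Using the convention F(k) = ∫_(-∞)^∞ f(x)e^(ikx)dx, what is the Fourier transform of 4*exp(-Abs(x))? 8/(k^2 + 1)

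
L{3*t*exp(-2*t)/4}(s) 3/(4*(s + 2)^2)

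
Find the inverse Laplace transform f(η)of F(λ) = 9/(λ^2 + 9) 3*sin(3*η)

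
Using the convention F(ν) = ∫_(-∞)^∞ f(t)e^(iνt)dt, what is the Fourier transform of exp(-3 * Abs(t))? 6/(ν^2 + 9)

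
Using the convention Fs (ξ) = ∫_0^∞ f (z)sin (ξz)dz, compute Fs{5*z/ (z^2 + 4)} 5*pi*exp (-2*ξ)/2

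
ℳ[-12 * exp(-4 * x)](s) -12 * gamma(s)/2^(2 * s)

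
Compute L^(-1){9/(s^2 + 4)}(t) 9 * sin(2 * t)/2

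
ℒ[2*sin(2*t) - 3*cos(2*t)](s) 4/(s^2 + 4) - 3*s/(s^2 + 4)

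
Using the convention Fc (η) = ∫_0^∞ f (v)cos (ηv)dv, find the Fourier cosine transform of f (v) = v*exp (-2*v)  (4 - η^2)/ (η^2 + 4)^2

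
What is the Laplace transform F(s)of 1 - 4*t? 1/s - 4/s^2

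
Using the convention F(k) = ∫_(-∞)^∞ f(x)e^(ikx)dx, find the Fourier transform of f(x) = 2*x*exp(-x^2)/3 I*sqrt(pi)*k*exp(-k^2/4)/3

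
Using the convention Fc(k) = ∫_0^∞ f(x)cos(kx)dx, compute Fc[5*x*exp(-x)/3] 5*(1 - k^2)/(3*(k^2 + 1)^2)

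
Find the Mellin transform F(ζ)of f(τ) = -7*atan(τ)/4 7*pi*sec(pi*ζ/2)/(8*ζ)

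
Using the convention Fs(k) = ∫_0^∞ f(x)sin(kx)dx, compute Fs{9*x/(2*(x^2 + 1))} 9*pi*exp(-k)/4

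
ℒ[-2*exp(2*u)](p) -2/(p - 2)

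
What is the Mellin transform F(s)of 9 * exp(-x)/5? 9 * gamma(s)/5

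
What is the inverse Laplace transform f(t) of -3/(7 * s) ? -3/7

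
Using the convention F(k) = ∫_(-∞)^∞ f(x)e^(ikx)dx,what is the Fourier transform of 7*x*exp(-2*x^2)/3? 7*sqrt(2)*I*sqrt(pi)*k*exp(-k^2/8)/24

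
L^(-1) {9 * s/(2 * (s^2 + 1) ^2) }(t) 9 * t * sin(t) /4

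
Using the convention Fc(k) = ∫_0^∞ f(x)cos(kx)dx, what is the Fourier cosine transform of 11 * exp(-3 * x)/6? 11/(2 * (k^2+9))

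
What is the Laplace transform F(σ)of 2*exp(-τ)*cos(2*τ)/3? 2*(σ + 1)/(3*((σ + 1)^2 + 4))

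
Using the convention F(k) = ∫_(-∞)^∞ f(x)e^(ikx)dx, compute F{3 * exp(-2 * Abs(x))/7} 12/(7 * (k^2 + 4))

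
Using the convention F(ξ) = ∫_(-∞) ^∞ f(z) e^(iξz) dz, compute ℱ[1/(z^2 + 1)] pi*exp(-Abs(ξ) ) 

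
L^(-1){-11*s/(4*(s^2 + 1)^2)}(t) -11*t*sin(t)/8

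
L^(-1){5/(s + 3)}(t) 5*exp(-3*t)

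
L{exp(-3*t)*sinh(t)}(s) 1/((s + 3)^2-1)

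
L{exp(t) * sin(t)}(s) 1/((s - 1)^2 + 1)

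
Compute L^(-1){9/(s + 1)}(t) 9*exp(-t)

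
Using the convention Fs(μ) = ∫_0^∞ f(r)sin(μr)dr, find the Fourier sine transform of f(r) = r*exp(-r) 2*μ/(μ^2+1)^2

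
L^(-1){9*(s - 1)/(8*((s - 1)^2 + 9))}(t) 9*exp(t)*cos(3*t)/8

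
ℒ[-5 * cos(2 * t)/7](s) -5 * s/(7 * s^2 + 28)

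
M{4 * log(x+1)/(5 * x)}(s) -4 * pi * csc(pi * s)/(5 * s - 5)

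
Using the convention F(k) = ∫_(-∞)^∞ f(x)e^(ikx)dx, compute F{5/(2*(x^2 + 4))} 5*pi*exp(-2*Abs(k))/4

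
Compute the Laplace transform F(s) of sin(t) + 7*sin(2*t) 14/(s^2 + 4) + 1/(s^2 + 1) 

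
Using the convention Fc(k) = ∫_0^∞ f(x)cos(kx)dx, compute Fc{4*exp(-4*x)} 16/(k^2+16)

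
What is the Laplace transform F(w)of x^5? 120/w^6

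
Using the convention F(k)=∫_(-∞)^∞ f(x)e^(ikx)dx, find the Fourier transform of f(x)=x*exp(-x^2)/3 I*sqrt(pi)*k*exp(-k^2/4)/6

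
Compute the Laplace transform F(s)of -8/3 -8/(3 * s)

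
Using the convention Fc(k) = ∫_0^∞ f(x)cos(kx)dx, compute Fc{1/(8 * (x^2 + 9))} pi * exp(-3 * k)/48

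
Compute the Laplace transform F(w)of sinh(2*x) 2/(w^2 - 4)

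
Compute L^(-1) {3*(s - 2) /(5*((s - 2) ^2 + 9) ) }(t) 3*exp(2*t)*cos(3*t) /5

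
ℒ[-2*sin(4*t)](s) -8/(s^2 + 16)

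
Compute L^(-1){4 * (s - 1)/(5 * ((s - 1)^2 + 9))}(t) 4 * exp(t) * cos(3 * t)/5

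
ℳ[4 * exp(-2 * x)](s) 2^(2 - s) * gamma(s) 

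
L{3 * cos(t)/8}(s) 3 * s/(8 * (s^2 + 1))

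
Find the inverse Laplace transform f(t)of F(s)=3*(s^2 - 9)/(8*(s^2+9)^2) 3*t*cos(3*t)/8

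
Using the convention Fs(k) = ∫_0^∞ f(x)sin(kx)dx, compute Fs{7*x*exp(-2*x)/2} 14*k/(k^2 + 4)^2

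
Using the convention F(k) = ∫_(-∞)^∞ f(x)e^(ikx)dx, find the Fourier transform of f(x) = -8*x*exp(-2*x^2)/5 -sqrt(2)*I*sqrt(pi)*k*exp(-k^2/8)/5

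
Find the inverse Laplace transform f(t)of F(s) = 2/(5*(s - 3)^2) 2*t*exp(3*t)/5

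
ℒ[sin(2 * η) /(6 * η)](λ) atan(2/λ) /6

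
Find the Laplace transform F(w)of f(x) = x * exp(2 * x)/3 1/(3 * (w - 2)^2)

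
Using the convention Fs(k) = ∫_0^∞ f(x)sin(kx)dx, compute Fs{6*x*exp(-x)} 12*k/(k^2 + 1)^2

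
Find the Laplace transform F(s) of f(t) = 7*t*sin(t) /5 14*s/(5*(s^2 + 1) ^2) 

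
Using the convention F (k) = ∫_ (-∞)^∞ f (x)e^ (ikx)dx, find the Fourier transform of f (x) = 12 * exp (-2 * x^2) 6 * sqrt (2) * sqrt (pi) * exp (-k^2/8)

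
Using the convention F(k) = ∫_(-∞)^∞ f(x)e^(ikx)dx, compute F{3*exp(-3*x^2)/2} sqrt(3)*sqrt(pi)*exp(-k^2/12)/2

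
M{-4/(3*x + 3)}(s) -4*pi*csc(pi*s)/3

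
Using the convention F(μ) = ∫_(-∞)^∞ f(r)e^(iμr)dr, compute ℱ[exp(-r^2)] sqrt(pi)*exp(-μ^2/4)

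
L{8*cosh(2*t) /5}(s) 8*s/(5*(s^2 - 4) ) 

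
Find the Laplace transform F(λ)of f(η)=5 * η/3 5/(3 * λ^2)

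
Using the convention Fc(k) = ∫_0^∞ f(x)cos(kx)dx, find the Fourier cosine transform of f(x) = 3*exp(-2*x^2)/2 3*sqrt(2)*sqrt(pi)*exp(-k^2/8)/8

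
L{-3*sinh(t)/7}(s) -3/(7*s^2 - 7)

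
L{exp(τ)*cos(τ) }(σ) (σ - 1) /((σ - 1) ^2 + 1) 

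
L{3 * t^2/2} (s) 3/s^3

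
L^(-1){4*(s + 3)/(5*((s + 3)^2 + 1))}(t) 4*exp(-3*t)*cos(t)/5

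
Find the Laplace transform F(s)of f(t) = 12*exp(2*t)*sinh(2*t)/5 24/(5*s*(s - 4))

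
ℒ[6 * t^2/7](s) 12/(7 * s^3)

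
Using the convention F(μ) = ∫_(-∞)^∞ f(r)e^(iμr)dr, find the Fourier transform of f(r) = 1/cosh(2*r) pi/(2*cosh(pi*μ/4))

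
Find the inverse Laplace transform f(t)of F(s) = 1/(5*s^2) t/5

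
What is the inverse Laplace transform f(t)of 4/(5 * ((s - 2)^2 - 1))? 4 * exp(2 * t) * sinh(t)/5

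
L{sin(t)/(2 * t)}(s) atan(1/s)/2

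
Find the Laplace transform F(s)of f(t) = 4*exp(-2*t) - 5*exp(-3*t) 4/(s + 2) - 5/(s + 3)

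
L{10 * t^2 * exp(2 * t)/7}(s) 20/(7 * (s - 2)^3)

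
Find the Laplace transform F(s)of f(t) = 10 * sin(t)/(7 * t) 10 * atan(1/s)/7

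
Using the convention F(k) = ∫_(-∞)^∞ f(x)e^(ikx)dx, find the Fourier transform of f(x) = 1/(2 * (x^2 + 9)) pi * exp(-3 * Abs(k))/6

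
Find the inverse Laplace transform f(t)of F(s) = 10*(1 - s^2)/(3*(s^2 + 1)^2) -10*t*cos(t)/3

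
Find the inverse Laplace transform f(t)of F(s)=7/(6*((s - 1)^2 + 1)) 7*exp(t)*sin(t)/6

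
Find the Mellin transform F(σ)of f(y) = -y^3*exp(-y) -gamma(σ+3)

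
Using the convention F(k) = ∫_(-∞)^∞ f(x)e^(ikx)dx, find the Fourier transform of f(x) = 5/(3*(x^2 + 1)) 5*pi*exp(-Abs(k))/3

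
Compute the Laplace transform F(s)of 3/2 3/(2*s)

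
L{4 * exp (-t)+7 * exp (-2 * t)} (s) 7/ (s+2)+4/ (s+1)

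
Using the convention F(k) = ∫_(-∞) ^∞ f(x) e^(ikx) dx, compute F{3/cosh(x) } 3 * pi/cosh(pi * k/2) 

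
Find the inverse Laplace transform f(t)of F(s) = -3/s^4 -t^3/2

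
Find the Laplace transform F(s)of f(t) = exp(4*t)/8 1/(8*(s - 4))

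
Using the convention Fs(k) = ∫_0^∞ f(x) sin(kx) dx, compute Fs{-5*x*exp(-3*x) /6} -5*k/(k^2 + 9) ^2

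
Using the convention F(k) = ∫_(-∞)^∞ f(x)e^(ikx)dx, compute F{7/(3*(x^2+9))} 7*pi*exp(-3*Abs(k))/9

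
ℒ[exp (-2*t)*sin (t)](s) 1/ ( (s + 2)^2 + 1)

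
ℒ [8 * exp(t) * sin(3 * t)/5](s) 24/(5 * ((s - 1)^2 + 9))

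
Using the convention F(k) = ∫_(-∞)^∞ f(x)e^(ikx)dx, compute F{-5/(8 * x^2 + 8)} -5 * pi * exp(-Abs(k))/8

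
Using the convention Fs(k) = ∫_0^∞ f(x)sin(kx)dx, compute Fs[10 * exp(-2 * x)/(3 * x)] 10 * atan(k/2)/3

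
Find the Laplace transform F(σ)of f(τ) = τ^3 6/σ^4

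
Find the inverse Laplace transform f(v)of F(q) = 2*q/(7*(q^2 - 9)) 2*cosh(3*v)/7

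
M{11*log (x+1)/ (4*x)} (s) -11*pi*csc (pi*s)/ (4*s - 4)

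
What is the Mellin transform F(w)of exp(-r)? gamma(w)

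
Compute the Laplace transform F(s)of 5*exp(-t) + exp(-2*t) 5/(s + 1) + 1/(s + 2)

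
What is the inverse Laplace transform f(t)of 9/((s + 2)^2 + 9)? 3*exp(-2*t)*sin(3*t)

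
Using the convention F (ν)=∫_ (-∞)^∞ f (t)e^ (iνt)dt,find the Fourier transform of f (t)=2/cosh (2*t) pi/cosh (pi*ν/4)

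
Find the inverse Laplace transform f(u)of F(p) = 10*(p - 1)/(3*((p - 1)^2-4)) 10*exp(u)*cosh(2*u)/3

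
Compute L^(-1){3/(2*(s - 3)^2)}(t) 3*t*exp(3*t)/2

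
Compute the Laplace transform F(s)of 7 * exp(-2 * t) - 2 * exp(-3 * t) 7/(s+2) - 2/(s+3)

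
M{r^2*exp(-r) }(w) gamma(w + 2) 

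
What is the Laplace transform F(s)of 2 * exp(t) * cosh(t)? 2 * (s - 1)/(s * (s - 2))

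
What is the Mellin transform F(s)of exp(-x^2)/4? gamma(s/2)/8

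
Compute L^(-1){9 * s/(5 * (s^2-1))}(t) 9 * cosh(t)/5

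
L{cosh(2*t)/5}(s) s/(5*(s^2 - 4))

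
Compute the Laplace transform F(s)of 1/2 1/(2*s)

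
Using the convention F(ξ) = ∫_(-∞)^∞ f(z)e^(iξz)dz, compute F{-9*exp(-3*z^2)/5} -3*sqrt(3)*sqrt(pi)*exp(-ξ^2/12)/5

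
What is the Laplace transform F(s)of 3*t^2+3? 3/s+6/s^3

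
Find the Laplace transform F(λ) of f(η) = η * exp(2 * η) (λ - 2) ^(-2) 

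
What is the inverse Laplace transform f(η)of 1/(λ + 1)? exp(-η)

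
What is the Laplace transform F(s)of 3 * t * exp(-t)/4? 3/(4 * (s+1)^2)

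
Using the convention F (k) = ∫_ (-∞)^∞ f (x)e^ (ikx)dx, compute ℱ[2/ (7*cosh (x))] 2*pi/ (7*cosh (pi*k/2))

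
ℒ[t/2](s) 1/(2*s^2)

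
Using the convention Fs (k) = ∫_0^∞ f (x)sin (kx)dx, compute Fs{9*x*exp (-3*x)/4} 27*k/ (2*(k^2+9)^2)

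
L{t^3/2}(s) 3/s^4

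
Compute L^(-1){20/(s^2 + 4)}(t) 10 * sin(2 * t)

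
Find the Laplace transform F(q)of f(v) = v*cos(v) (q^2 - 1)/(q^2 + 1)^2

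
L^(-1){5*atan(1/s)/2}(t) 5*sin(t)/(2*t)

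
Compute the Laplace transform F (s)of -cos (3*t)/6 -s/ (6*s^2 + 54)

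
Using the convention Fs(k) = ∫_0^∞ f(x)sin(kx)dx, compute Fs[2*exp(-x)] 2*k/(k^2 + 1)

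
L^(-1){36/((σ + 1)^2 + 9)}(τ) 12*exp(-τ)*sin(3*τ)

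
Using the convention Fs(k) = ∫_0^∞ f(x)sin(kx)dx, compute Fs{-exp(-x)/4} -k/(4*k^2 + 4)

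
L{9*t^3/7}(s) 54/(7*s^4)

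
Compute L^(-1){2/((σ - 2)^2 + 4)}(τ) exp(2 * τ) * sin(2 * τ)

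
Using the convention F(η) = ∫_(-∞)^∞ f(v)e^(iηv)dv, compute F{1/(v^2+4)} pi*exp(-2*Abs(η))/2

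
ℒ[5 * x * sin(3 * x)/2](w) 15 * w/(w^2 + 9)^2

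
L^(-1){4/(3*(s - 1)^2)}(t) 4*t*exp(t)/3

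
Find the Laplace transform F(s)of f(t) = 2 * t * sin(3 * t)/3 4 * s/(s^2+9)^2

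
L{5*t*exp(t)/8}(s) 5/(8*(s - 1)^2)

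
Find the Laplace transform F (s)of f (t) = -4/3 -4/ (3*s)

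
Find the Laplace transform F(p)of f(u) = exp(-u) 1/(p + 1)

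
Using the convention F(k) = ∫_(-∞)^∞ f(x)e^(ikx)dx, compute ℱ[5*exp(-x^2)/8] 5*sqrt(pi)*exp(-k^2/4)/8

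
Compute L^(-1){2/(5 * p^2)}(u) 2 * u/5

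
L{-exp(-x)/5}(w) -1/(5*w+5)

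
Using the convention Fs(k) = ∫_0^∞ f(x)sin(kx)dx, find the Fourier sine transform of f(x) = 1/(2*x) pi/4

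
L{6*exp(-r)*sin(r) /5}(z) 6/(5*((z + 1) ^2 + 1) ) 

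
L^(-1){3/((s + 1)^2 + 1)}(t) 3*exp(-t)*sin(t)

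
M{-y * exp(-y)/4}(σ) -gamma(σ + 1)/4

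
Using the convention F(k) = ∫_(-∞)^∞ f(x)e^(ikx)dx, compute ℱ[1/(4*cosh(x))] pi/(4*cosh(pi*k/2))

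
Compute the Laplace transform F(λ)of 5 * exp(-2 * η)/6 5/(6 * (λ + 2))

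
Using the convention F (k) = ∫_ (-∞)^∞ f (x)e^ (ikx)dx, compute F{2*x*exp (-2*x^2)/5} sqrt (2)*I*sqrt (pi)*k*exp (-k^2/8)/20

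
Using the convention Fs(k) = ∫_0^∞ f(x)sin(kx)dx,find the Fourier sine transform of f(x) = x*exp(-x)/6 k/(3*(k^2+1)^2)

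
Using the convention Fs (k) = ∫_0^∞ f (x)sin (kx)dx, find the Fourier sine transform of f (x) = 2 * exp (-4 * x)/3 2 * k/ (3 * (k^2 + 16))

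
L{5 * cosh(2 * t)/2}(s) 5 * s/(2 * (s^2 - 4))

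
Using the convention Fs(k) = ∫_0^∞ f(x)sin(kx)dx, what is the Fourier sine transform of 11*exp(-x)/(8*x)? 11*atan(k)/8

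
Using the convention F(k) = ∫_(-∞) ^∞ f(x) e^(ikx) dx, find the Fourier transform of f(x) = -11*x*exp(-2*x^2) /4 -11*sqrt(2)*I*sqrt(pi)*k*exp(-k^2/8) /32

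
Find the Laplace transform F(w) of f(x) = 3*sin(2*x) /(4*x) 3*atan(2/w) /4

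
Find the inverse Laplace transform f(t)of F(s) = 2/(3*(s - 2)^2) 2*t*exp(2*t)/3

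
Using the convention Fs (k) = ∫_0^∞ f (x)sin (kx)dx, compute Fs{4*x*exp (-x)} 8*k/ (k^2 + 1)^2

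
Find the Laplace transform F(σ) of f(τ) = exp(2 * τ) 1/(σ - 2) 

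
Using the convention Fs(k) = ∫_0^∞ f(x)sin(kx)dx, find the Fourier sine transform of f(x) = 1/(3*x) pi/6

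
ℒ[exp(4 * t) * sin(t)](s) 1/((s - 4)^2+1)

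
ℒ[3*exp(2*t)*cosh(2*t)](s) 3*(s - 2) /(s*(s - 4) ) 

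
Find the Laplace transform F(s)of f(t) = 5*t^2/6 5/(3*s^3)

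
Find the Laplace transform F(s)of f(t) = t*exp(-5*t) (s+5)^(-2)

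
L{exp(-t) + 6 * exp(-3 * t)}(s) 6/(s + 3) + 1/(s + 1)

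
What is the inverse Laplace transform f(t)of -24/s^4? -4 * t^3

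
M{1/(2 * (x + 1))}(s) pi * csc(pi * s)/2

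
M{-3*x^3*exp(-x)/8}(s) -3*gamma(s + 3)/8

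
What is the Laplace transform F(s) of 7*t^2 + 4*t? 14/s^3 + 4/s^2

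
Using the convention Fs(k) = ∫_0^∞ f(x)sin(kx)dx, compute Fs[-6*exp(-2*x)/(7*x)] -6*atan(k/2)/7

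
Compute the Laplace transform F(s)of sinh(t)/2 1/(2 * (s^2 - 1))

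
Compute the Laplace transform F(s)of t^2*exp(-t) 2/(s + 1)^3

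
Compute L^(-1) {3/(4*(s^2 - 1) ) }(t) 3*sinh(t) /4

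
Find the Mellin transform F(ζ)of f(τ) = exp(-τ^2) gamma(ζ/2)/2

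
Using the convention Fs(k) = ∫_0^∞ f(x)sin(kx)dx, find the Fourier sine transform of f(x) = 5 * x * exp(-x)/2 5 * k/(k^2 + 1)^2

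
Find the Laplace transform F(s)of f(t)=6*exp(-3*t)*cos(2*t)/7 6*(s+3)/(7*((s+3)^2+4))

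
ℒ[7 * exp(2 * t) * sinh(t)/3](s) 7/(3 * ((s - 2)^2 - 1))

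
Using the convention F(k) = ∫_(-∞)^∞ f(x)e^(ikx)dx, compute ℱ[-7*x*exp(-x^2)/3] -7*I*sqrt(pi)*k*exp(-k^2/4)/6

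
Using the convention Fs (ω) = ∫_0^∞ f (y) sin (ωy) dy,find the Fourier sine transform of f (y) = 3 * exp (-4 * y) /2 3 * ω/ (2 * (ω^2+16) ) 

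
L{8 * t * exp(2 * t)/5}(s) 8/(5 * (s - 2)^2)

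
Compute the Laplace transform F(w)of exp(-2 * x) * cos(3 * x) (w+2)/((w+2)^2+9)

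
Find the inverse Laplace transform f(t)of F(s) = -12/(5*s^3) -6*t^2/5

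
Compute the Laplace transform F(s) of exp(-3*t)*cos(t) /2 (s + 3) /(2*((s + 3) ^2 + 1) ) 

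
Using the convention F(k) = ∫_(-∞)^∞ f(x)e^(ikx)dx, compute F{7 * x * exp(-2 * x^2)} 7 * sqrt(2) * I * sqrt(pi) * k * exp(-k^2/8)/8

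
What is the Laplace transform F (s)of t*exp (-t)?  (s + 1)^ (-2)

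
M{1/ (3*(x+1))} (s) pi*csc (pi*s)/3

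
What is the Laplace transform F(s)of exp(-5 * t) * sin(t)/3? 1/(3 * ((s + 5)^2 + 1))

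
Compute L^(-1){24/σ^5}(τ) τ^4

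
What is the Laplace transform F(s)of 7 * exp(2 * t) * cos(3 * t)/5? 7 * (s - 2)/(5 * ((s - 2)^2+9))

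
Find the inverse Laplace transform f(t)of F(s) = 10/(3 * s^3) 5 * t^2/3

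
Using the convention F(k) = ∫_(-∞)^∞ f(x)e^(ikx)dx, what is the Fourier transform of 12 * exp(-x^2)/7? 12 * sqrt(pi) * exp(-k^2/4)/7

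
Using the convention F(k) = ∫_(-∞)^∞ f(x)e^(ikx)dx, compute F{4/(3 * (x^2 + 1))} 4 * pi * exp(-Abs(k))/3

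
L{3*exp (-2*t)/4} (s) 3/ (4*(s + 2))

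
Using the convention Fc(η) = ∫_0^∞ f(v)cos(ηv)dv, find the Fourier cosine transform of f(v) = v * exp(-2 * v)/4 (4 - η^2)/(4 * (η^2+4)^2)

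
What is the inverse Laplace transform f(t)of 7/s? 7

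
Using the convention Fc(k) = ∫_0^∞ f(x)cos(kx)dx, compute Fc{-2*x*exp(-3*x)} 2*(k^2-9)/(k^2 + 9)^2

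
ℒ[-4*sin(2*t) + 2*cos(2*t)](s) 2*s/(s^2 + 4) - 8/(s^2 + 4)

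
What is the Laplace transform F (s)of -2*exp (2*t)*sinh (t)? -2/ ( (s - 2)^2 - 1)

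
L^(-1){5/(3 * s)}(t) 5/3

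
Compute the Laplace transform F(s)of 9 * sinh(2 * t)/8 9/(4 * (s^2 - 4))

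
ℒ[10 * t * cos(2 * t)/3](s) 10 * (s^2-4)/(3 * (s^2 + 4)^2)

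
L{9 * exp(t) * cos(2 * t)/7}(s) 9 * (s - 1)/(7 * ((s - 1)^2 + 4))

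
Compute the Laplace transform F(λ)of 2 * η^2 4/λ^3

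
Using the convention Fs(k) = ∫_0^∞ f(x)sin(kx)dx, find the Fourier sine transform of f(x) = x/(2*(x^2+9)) pi*exp(-3*k)/4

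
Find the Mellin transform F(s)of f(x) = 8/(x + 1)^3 4 * pi * (s - 2) * (s - 1)/sin(pi * s)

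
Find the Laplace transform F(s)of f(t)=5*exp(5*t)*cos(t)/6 5*(s - 5)/(6*((s - 5)^2 + 1))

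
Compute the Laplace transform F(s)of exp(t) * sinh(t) 1/(s * (s - 2))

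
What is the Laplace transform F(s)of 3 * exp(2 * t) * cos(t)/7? 3 * (s - 2)/(7 * ((s - 2)^2 + 1))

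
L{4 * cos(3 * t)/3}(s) 4 * s/(3 * (s^2+9))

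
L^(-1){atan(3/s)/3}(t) sin(3*t)/(3*t)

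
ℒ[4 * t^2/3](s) 8/(3 * s^3) 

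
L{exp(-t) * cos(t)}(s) (s+1)/((s+1)^2+1)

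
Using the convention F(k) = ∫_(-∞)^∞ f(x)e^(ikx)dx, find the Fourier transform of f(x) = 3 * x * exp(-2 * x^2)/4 3 * sqrt(2) * I * sqrt(pi) * k * exp(-k^2/8)/32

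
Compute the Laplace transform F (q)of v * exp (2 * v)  (q - 2)^ (-2)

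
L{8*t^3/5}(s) 48/(5*s^4)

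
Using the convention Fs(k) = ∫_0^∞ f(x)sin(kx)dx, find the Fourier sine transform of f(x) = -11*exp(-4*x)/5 -11*k/(5*k^2 + 80)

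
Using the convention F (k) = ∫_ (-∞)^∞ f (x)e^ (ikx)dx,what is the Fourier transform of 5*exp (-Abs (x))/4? 5/ (2*(k^2 + 1))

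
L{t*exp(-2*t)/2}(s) 1/(2*(s + 2)^2)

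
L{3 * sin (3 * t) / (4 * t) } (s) 3 * atan (3/s) /4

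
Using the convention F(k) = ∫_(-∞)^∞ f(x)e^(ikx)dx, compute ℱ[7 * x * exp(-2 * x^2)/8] 7 * sqrt(2) * I * sqrt(pi) * k * exp(-k^2/8)/64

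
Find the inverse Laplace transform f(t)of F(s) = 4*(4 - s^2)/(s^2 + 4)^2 -4*t*cos(2*t)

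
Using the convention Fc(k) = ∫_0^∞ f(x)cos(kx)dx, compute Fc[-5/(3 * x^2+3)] -5 * pi * exp(-k)/6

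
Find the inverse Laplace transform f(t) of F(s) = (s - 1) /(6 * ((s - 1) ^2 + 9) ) exp(t) * cos(3 * t) /6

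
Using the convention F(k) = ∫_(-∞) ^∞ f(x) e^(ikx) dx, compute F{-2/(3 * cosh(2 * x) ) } -pi/(3 * cosh(pi * k/4) ) 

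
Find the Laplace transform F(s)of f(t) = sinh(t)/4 1/(4*(s^2 - 1))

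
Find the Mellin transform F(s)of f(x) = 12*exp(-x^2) 6*gamma(s/2)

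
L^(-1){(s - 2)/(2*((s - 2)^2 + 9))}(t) exp(2*t)*cos(3*t)/2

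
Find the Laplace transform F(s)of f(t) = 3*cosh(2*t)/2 3*s/(2*(s^2 - 4))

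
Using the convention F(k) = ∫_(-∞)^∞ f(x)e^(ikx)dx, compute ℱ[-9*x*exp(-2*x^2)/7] -9*sqrt(2)*I*sqrt(pi)*k*exp(-k^2/8)/56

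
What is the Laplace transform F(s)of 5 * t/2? 5/(2 * s^2)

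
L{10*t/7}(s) 10/(7*s^2)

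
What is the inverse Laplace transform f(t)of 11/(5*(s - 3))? 11*exp(3*t)/5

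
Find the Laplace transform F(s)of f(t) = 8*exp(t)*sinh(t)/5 8/(5*s*(s - 2))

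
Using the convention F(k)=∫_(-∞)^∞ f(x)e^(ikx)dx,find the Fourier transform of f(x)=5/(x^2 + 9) 5 * pi * exp(-3 * Abs(k))/3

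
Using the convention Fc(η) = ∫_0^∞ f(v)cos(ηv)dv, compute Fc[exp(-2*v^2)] sqrt(2)*sqrt(pi)*exp(-η^2/8)/4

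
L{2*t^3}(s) 12/s^4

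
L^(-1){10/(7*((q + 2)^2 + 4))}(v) 5*exp(-2*v)*sin(2*v)/7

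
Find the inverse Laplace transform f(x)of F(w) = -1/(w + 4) -exp(-4*x)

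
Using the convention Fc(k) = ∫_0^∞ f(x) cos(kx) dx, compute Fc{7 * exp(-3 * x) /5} 21/(5 * (k^2 + 9) ) 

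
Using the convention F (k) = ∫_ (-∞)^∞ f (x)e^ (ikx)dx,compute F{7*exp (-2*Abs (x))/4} 7/ (k^2 + 4)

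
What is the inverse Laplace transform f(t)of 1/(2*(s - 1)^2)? t*exp(t)/2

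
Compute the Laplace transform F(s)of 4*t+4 4/s^2+4/s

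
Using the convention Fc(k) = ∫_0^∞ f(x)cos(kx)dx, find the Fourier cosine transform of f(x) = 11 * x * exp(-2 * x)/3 11 * (4 - k^2)/(3 * (k^2+4)^2)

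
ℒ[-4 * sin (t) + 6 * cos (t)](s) 6 * s/ (s^2 + 1) - 4/ (s^2 + 1)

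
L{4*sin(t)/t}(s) 4*atan(1/s)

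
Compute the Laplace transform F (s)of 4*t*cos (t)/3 4*(s^2 - 1)/ (3*(s^2 + 1)^2)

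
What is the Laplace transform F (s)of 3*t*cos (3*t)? 3*(s^2-9)/ (s^2+9)^2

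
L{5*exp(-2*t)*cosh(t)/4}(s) 5*(s + 2)/(4*((s + 2)^2 - 1))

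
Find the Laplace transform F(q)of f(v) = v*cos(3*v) (q^2 - 9)/(q^2+9)^2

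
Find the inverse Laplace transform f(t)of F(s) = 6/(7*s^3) 3*t^2/7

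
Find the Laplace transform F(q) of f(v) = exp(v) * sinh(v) 1/(q * (q - 2) ) 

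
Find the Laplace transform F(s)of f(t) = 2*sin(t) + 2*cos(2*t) 2/(s^2 + 1) + 2*s/(s^2 + 4)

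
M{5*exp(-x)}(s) 5*gamma(s)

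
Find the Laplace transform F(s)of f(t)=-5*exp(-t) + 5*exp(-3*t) 5/(s + 3) - 5/(s + 1)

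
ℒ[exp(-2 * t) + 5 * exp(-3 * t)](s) 1/(s + 2) + 5/(s + 3)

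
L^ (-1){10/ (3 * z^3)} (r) 5 * r^2/3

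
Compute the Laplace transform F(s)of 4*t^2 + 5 8/s^3 + 5/s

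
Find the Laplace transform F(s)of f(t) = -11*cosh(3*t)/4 -11*s/(4*s^2 - 36)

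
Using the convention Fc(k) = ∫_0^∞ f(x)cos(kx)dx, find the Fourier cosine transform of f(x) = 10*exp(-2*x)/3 20/(3*(k^2 + 4))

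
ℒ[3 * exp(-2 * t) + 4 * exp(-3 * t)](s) 3/(s + 2) + 4/(s + 3)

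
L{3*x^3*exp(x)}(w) 18/(w - 1)^4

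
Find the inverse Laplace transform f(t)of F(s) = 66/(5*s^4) 11*t^3/5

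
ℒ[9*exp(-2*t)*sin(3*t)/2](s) 27/(2*((s+2)^2+9))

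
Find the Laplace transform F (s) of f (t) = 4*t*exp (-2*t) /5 4/ (5*(s+2) ^2) 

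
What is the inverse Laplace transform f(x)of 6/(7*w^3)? 3*x^2/7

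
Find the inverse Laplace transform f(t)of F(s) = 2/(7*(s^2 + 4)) sin(2*t)/7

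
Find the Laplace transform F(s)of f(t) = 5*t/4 5/(4*s^2)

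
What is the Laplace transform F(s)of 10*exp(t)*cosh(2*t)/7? 10*(s - 1)/(7*((s - 1)^2 - 4))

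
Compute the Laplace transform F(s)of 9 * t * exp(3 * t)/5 9/(5 * (s - 3)^2)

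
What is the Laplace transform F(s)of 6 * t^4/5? 144/(5 * s^5)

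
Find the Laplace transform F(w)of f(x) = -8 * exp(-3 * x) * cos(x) 8 * (-w - 3)/((w + 3)^2 + 1)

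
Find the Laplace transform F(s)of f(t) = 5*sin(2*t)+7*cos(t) 7*s/(s^2+1)+10/(s^2+4)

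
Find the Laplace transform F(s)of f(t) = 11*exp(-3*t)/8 11/(8*(s + 3))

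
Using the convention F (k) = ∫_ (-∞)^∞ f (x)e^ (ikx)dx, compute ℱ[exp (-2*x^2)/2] sqrt (2)*sqrt (pi)*exp (-k^2/8)/4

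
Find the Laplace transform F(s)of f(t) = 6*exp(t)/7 6/(7*(s - 1))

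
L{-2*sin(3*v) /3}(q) -2/(q^2 + 9) 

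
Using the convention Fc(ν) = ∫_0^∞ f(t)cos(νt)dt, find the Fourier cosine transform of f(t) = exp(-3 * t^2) sqrt(3) * sqrt(pi) * exp(-ν^2/12)/6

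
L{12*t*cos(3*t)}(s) 12*(s^2 - 9)/(s^2 + 9)^2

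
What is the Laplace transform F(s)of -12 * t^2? -24/s^3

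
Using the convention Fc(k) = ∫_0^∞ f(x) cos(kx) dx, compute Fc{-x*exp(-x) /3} (k^2 - 1) /(3*(k^2 + 1) ^2) 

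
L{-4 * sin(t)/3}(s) -4/(3 * s^2 + 3)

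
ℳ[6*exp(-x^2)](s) 3*gamma(s/2)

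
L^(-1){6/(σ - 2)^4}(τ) τ^3 * exp(2 * τ)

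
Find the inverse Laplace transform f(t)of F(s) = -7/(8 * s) -7/8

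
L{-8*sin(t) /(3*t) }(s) -8*atan(1/s) /3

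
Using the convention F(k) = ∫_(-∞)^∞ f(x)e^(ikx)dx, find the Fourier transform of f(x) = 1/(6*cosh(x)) pi/(6*cosh(pi*k/2))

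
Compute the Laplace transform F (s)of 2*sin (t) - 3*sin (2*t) 2/ (s^2+1) - 6/ (s^2+4)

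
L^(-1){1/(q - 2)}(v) exp(2*v)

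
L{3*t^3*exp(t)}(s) 18/(s - 1)^4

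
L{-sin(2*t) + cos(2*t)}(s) s/(s^2 + 4)-2/(s^2 + 4)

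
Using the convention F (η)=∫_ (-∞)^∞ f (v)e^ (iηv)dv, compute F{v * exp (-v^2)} I * sqrt (pi) * η * exp (-η^2/4)/2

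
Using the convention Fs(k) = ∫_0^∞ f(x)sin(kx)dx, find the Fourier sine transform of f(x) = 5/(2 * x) 5 * pi/4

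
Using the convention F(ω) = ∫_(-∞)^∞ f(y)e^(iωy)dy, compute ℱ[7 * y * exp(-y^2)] 7 * I * sqrt(pi) * ω * exp(-ω^2/4)/2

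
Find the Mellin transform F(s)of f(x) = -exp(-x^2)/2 -gamma(s/2)/4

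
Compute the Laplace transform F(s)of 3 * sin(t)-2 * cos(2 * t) 3/(s^2 + 1)-2 * s/(s^2 + 4)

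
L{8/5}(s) 8/(5*s)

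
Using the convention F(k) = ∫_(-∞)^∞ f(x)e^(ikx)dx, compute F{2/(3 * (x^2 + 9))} 2 * pi * exp(-3 * Abs(k))/9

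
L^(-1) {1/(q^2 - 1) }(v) sinh(v) 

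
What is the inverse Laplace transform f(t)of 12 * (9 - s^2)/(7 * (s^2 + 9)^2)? -12 * t * cos(3 * t)/7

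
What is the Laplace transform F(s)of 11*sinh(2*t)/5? 22/(5*(s^2 - 4))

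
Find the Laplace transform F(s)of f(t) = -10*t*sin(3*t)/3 -20*s/(s^2 + 9)^2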